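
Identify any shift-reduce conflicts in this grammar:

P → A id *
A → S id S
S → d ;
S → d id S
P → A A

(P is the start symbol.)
A shift-reduce conflict occurs when an LR(0) state has both:
  - a complete (reduce) item [A → α .] (dot at the end), and
  - a shift item [B → β . c γ] (dot before a terminal).

Augment with P' → P and build the canonical LR(0) collection (I0 = CLOSURE({[P' → . P]}), then GOTO on every symbol after a dot until no new states appear). It has 13 states:
  I0: { [A → . S id S], [P → . A A], [P → . A id *], [P' → . P], [S → . d ;], [S → . d id S] }  — shift
  I1: { [A → . S id S], [P → A . A], [P → A . id *], [S → . d ;], [S → . d id S] }  — shift
  I2: { [P' → P .] }  — accept
  I3: { [A → S . id S] }  — shift
  I4: { [S → d . ;], [S → d . id S] }  — shift
  I5: { [S → d ; .] }  — reduce
  I6: { [S → . d ;], [S → . d id S], [S → d id . S] }  — shift
  I7: { [S → d id S .] }  — reduce
  I8: { [A → S id . S], [S → . d ;], [S → . d id S] }  — shift
  I9: { [A → S id S .] }  — reduce
  I10: { [P → A A .] }  — reduce
  I11: { [P → A id . *] }  — shift
  I12: { [P → A id * .] }  — reduce

No state contains both a complete item and a shift item.

Answer: No shift-reduce conflicts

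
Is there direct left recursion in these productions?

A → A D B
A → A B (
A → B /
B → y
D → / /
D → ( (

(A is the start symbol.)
Direct left recursion occurs when N → N α for some non-terminal N (the right-hand side begins with the left-hand side itself).

A → A D B: LEFT RECURSIVE (starts with A)
A → A B (: LEFT RECURSIVE (starts with A)
A → B /: starts with B
B → y: starts with y
D → / /: starts with '/'
D → ( (: starts with '('

The grammar has direct left recursion on: A.

Answer: Yes, A is left-recursive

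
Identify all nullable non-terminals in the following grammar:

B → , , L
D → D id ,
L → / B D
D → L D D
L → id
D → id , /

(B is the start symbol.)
None

There are no ε-productions, so no non-terminal can derive ε.
No non-terminals are nullable.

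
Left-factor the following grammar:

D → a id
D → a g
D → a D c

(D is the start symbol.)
Left-factoring transforms A → αβ₁ | αβ₂ into A → αA' and A' → β₁ | β₂
(α is the longest common prefix among the alternatives). Repeat until
no nonterminal has two alternatives with a common prefix.

Round 1: D has alternatives sharing prefix 'a'. Introduce D': D → a D'
  Add: D' → id
  Add: D' → g
  Add: D' → D c

No remaining common prefixes — done.

Resulting grammar:
D → a D'
D' → id
D' → g
D' → D c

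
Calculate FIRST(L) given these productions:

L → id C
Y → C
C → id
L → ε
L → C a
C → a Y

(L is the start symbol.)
FIRST sets of the other non-terminals involved (by the same procedure, iterated to a fixed point):
  FIRST(C) = { 'a', 'id' }

From L → id C:
  - id is a terminal: add 'id' and stop
From L → ε:
  - ε-production, so ε ∈ FIRST(L)
From L → C a:
  - C is a non-terminal: add FIRST(C) \ {ε} = { 'a', 'id' }
    C is not nullable, so stop

Collecting: FIRST(L) = { 'a', 'id', ε }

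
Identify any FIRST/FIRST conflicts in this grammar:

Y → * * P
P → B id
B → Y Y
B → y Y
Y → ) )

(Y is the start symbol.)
FIRST sets of the non-terminals at (or reachable through a nullable prefix from) the front of some alternative:
  FIRST(Y) = { ')', '*' }

Productions for Y:
  Y → * * P: FIRST = { '*' }
  Y → ) ): FIRST = { ')' }
Productions for B:
  B → Y Y: FIRST = { ')', '*' }
  B → y Y: FIRST = { 'y' }
P has only one production, so no FIRST/FIRST conflict is possible there.

All alternatives of each non-terminal have pairwise disjoint FIRST sets.

Answer: No FIRST/FIRST conflicts.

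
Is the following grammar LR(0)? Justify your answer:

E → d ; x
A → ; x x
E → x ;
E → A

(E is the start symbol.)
A grammar is LR(0) if no state in the canonical LR(0) collection has:
  - both a shift item (dot before a terminal) and a complete item (shift-reduce conflict), or
  - two or more complete items (reduce-reduce conflict; the accept item [E' → E .] counts as a complete item here).

Augment with E' → E and build the canonical LR(0) collection (I0 = CLOSURE({[E' → . E]}), then GOTO on every symbol after a dot until no new states appear). It has 11 states:
  I0: { [A → . ; x x], [E → . A], [E → . d ; x], [E → . x ;], [E' → . E] }  — shift
  I1: { [A → ; . x x] }  — shift
  I2: { [E → A .] }  — reduce
  I3: { [E' → E .] }  — accept
  I4: { [E → d . ; x] }  — shift
  I5: { [E → x . ;] }  — shift
  I6: { [E → x ; .] }  — reduce
  I7: { [E → d ; . x] }  — shift
  I8: { [E → d ; x .] }  — reduce
  I9: { [A → ; x . x] }  — shift
  I10: { [A → ; x x .] }  — reduce

Every state is either a pure shift/goto state or contains exactly one complete item and nothing to shift — no conflicts. The grammar is LR(0).

Answer: Yes, the grammar is LR(0)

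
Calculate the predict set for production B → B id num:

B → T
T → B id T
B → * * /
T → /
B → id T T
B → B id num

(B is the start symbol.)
PREDICT(B → B id num) = (FIRST(RHS) \ {ε}) ∪ (FOLLOW(B) if ε ∈ FIRST(RHS), i.e. RHS ⇒* ε)
FIRST(B) = { '*', '/', 'id' }
FIRST(B id num) = { '*', '/', 'id' }
ε ∉ FIRST(B id num), so FOLLOW(B) is not added.
PREDICT(B → B id num) = { '*', '/', 'id' }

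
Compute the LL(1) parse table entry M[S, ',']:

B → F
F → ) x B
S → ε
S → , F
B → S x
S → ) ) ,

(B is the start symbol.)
To find M[S, ','], we find productions for S where ',' is in the predict set (PREDICT(N → α) = (FIRST(α) \ {ε}) ∪ (FOLLOW(N) if α ⇒* ε)).

Relevant sets:
  FOLLOW(S) = { 'x' }

S → ε: PREDICT = { 'x' }
S → , F: PREDICT = { ',' }
  ',' is in predict set, so this production goes in M[S, ',']
S → ) ) ,: PREDICT = { ')' }

M[S, ','] = S → , F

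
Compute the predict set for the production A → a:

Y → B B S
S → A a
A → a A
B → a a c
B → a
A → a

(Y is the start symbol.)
{ 'a' }

PREDICT(A → a) = (FIRST(RHS) \ {ε}) ∪ (FOLLOW(A) if ε ∈ FIRST(RHS), i.e. RHS ⇒* ε)
FIRST(a) = { 'a' }
ε ∉ FIRST(a), so FOLLOW(A) is not added.
PREDICT(A → a) = { 'a' }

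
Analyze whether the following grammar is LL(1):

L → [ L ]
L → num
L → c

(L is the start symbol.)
Yes, the grammar is LL(1).

A grammar is LL(1) if for each non-terminal N with multiple productions, the predict sets of those productions are pairwise disjoint, where PREDICT(N → α) = (FIRST(α) \ {ε}) ∪ (FOLLOW(N) if α ⇒* ε).

For L:
  PREDICT(L → '[' L ']') = { '[' }
  PREDICT(L → num) = { 'num' }
  PREDICT(L → c) = { 'c' }

All predict sets are disjoint. The grammar IS LL(1).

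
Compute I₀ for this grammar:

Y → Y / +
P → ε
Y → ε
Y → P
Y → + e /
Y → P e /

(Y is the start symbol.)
First, augment the grammar with Y' → Y
I₀ = CLOSURE({ [Y' → . Y] }):
  [Y' → . Y] has the dot before Y: add [Y → . Y / +], [Y → .], [Y → . P], [Y → . + e /], [Y → . P e /]
  [Y → . P] has the dot before P: add [P → .]
No further items can be added.

I₀ = { [P → .], [Y → . + e /], [Y → . P e /], [Y → . P], [Y → . Y / +], [Y → .], [Y' → . Y] }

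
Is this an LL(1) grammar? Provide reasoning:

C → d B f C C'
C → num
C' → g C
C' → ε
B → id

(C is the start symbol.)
A grammar is LL(1) if for each non-terminal N with multiple productions, the predict sets of those productions are pairwise disjoint, where PREDICT(N → α) = (FIRST(α) \ {ε}) ∪ (FOLLOW(N) if α ⇒* ε).

Relevant sets:
  FOLLOW(C') = { $, 'g' }

For C:
  PREDICT(C → d B f C C') = { 'd' }
  PREDICT(C → num) = { 'num' }
For C':
  PREDICT(C' → g C) = { 'g' }
  PREDICT(C' → ε) = { $, 'g' }
B has a single production, so nothing to check there.

Conflict found: Predict set conflict for C': { 'g' }
The grammar is NOT LL(1).

Answer: No. Predict set conflict for C': { 'g' }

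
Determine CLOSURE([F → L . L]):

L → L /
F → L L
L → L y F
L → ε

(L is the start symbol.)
{ [F → L . L], [L → . L /], [L → . L y F], [L → .] }

Start with: [F → L . L]
  [F → L . L] has the dot before L: add [L → . L /], [L → . L y F], [L → .]
No further items can be added.

CLOSURE = { [F → L . L], [L → . L /], [L → . L y F], [L → .] }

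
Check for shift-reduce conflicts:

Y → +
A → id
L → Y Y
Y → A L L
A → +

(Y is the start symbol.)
A shift-reduce conflict occurs when an LR(0) state has both:
  - a complete (reduce) item [A → α .] (dot at the end), and
  - a shift item [B → β . c γ] (dot before a terminal).

Augment with Y' → Y and build the canonical LR(0) collection (I0 = CLOSURE({[Y' → . Y]}), then GOTO on every symbol after a dot until no new states appear). It has 9 states:
  I0: { [A → . +], [A → . id], [Y → . +], [Y → . A L L], [Y' → . Y] }  — shift
  I1: { [A → + .], [Y → + .] }  — 2 reduces
  I2: { [A → . +], [A → . id], [L → . Y Y], [Y → . +], [Y → . A L L], [Y → A . L L] }  — shift
  I3: { [Y' → Y .] }  — accept
  I4: { [A → id .] }  — reduce
  I5: { [A → . +], [A → . id], [L → . Y Y], [Y → . +], [Y → . A L L], [Y → A L . L] }  — shift
  I6: { [A → . +], [A → . id], [L → Y . Y], [Y → . +], [Y → . A L L] }  — shift
  I7: { [L → Y Y .] }  — reduce
  I8: { [Y → A L L .] }  — reduce

No state contains both a complete item and a shift item.

Answer: No shift-reduce conflicts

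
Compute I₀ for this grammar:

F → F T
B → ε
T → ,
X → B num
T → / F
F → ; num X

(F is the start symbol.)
{ [F → . ; num X], [F → . F T], [F' → . F] }

First, augment the grammar with F' → F
I₀ = CLOSURE({ [F' → . F] }):
  [F' → . F] has the dot before F: add [F → . F T], [F → . ; num X]
No further items can be added.

I₀ = { [F → . ; num X], [F → . F T], [F' → . F] }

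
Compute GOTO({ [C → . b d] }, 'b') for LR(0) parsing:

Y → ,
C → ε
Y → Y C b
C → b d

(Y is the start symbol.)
{ [C → b . d] }

GOTO(I, 'b') = CLOSURE({ [A → αX.β] : [A → α.Xβ] ∈ I, X = 'b' })

Items with dot before 'b', with the dot advanced:
  [C → . b d] → [C → b . d]
Closure adds nothing (no advanced item has the dot before a non-terminal).

GOTO = { [C → b . d] }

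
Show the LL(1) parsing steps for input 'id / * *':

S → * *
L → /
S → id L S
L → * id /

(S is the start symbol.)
LL(1) parsing maintains a stack (initially the start symbol over $) and the input. At each step: if the stack top is a terminal, match it against the current input token; if it is a non-terminal N, replace it with the RHS of M[N, lookahead] (the unique production whose predict set contains the lookahead).

Stack is shown with the top on the left.

Stack     Input       Action
----------------------------
S $       id / * * $  output S → id L S
id L S $  id / * * $  match 'id'
L S $     / * * $     output L → /
/ S $     / * * $     match '/'
S $       * * $       output S → * *
* * $     * * $       match '*'
* $       * $         match '*'
$         $           accept

The string is accepted.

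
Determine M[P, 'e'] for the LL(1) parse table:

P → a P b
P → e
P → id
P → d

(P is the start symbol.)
P → e

To find M[P, 'e'], we find productions for P where 'e' is in the predict set (PREDICT(N → α) = (FIRST(α) \ {ε}) ∪ (FOLLOW(N) if α ⇒* ε)).

P → a P b: PREDICT = { 'a' }
P → e: PREDICT = { 'e' }
  'e' is in predict set, so this production goes in M[P, 'e']
P → id: PREDICT = { 'id' }
P → d: PREDICT = { 'd' }

M[P, 'e'] = P → e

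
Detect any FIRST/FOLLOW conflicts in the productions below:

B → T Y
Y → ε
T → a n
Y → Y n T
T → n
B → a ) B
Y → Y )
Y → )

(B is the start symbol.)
A FIRST/FOLLOW conflict occurs when a non-terminal N has a nullable alternative N → β (β ⇒* ε) and another alternative N → α with FIRST(α) ∩ FOLLOW(N) ≠ ∅: on such a lookahead the parser cannot decide between expanding α and letting N vanish via β.

Nullable non-terminals: Y.
FIRST sets used below: FIRST(Y) = { ')', 'n', ε }

Y: nullable alternative(s) Y → ε; FOLLOW(Y) = { $, ')', 'n' }
  Y → ε: FIRST \ {ε} = { } — this is the only nullable alternative, skip
  Y → Y n T: FIRST \ {ε} = { ')', 'n' } — overlaps FOLLOW(Y) on { ')', 'n' }: CONFLICT
  Y → Y ): FIRST \ {ε} = { ')', 'n' } — overlaps FOLLOW(Y) on { ')', 'n' }: CONFLICT
  Y → ): FIRST \ {ε} = { ')' } — overlaps FOLLOW(Y) on { ')' }: CONFLICT

B, T have no nullable alternative, so no FIRST/FOLLOW check is needed there.

So the grammar has 3 FIRST/FOLLOW conflicts (marked CONFLICT above).

Answer: Yes. Y → Y n T with FOLLOW(Y) on { ')', 'n' }; Y → Y ')' with FOLLOW(Y) on { ')', 'n' }; Y → ')' with FOLLOW(Y) on { ')' }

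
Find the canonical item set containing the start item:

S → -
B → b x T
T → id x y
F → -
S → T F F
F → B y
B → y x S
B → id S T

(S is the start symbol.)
{ [S → . -], [S → . T F F], [S' → . S], [T → . id x y] }

First, augment the grammar with S' → S
I₀ = CLOSURE({ [S' → . S] }):
  [S' → . S] has the dot before S: add [S → . -], [S → . T F F]
  [S → . T F F] has the dot before T: add [T → . id x y]
No further items can be added.

I₀ = { [S → . -], [S → . T F F], [S' → . S], [T → . id x y] }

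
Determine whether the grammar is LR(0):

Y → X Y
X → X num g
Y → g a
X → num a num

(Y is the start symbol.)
A grammar is LR(0) if no state in the canonical LR(0) collection has:
  - both a shift item (dot before a terminal) and a complete item (shift-reduce conflict), or
  - two or more complete items (reduce-reduce conflict; the accept item [Y' → Y .] counts as a complete item here).

Augment with Y' → Y and build the canonical LR(0) collection (I0 = CLOSURE({[Y' → . Y]}), then GOTO on every symbol after a dot until no new states appear). It has 11 states:
  I0: { [X → . X num g], [X → . num a num], [Y → . X Y], [Y → . g a], [Y' → . Y] }  — shift
  I1: { [X → . X num g], [X → . num a num], [X → X . num g], [Y → . X Y], [Y → . g a], [Y → X . Y] }  — shift
  I2: { [Y' → Y .] }  — accept
  I3: { [Y → g . a] }  — shift
  I4: { [X → num . a num] }  — shift
  I5: { [X → num a . num] }  — shift
  I6: { [X → num a num .] }  — reduce
  I7: { [Y → g a .] }  — reduce
  I8: { [Y → X Y .] }  — reduce
  I9: { [X → X num . g], [X → num . a num] }  — shift
  I10: { [X → X num g .] }  — reduce

Every state is either a pure shift/goto state or contains exactly one complete item and nothing to shift — no conflicts. The grammar is LR(0).

Answer: Yes, the grammar is LR(0)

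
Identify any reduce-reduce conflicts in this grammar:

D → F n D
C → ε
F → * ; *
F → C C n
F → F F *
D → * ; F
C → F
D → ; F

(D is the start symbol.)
A reduce-reduce conflict occurs when an LR(0) state has two complete items [A → α .] and [B → β .] — both call for a reduction, and with no lookahead the parser cannot choose between them.

Augment with D' → D and build the canonical LR(0) collection (I0 = CLOSURE({[D' → . D]}), then GOTO on every symbol after a dot until no new states appear). It has 20 states:
  I0: { [C → . F], [C → .], [D → . * ; F], [D → . ; F], [D → . F n D], [D' → . D], [F → . * ; *], [F → . C C n], [F → . F F *] }  — shift, reduce
  I1: { [D → * . ; F], [F → * . ; *] }  — shift
  I2: { [C → . F], [C → .], [D → ; . F], [F → . * ; *], [F → . C C n], [F → . F F *] }  — shift, reduce
  I3: { [C → . F], [C → .], [F → . * ; *], [F → . C C n], [F → . F F *], [F → C . C n] }  — shift, reduce
  I4: { [D' → D .] }  — accept
  I5: { [C → . F], [C → .], [C → F .], [D → F . n D], [F → . * ; *], [F → . C C n], [F → . F F *], [F → F . F *] }  — shift, 2 reduces
  I6: { [F → * . ; *] }  — shift
  I7: { [C → . F], [C → .], [C → F .], [F → . * ; *], [F → . C C n], [F → . F F *], [F → F . F *], [F → F F . *] }  — shift, 2 reduces
  I8: { [C → . F], [C → .], [D → . * ; F], [D → . ; F], [D → . F n D], [D → F n . D], [F → . * ; *], [F → . C C n], [F → . F F *] }  — shift, reduce
  I9: { [D → F n D .] }  — reduce
  I10: { [F → * . ; *], [F → F F * .] }  — shift, reduce
  I11: { [F → * ; . *] }  — shift
  I12: { [F → * ; * .] }  — reduce
  I13: { [C → . F], [C → .], [F → . * ; *], [F → . C C n], [F → . F F *], [F → C . C n], [F → C C . n] }  — shift, reduce
  I14: { [C → . F], [C → .], [C → F .], [F → . * ; *], [F → . C C n], [F → . F F *], [F → F . F *] }  — shift, 2 reduces
  I15: { [F → C C n .] }  — reduce
  I16: { [C → . F], [C → .], [C → F .], [D → ; F .], [F → . * ; *], [F → . C C n], [F → . F F *], [F → F . F *] }  — shift, 3 reduces
  I17: { [C → . F], [C → .], [D → * ; . F], [F → * ; . *], [F → . * ; *], [F → . C C n], [F → . F F *] }  — shift, reduce
  I18: { [F → * . ; *], [F → * ; * .] }  — shift, reduce
  I19: { [C → . F], [C → .], [C → F .], [D → * ; F .], [F → . * ; *], [F → . C C n], [F → . F F *], [F → F . F *] }  — shift, 3 reduces

I5 contains complete items [C → .], [C → F .] — reduce-reduce conflict.
I7 contains complete items [C → .], [C → F .] — reduce-reduce conflict.
I14 contains complete items [C → .], [C → F .] — reduce-reduce conflict.
I16 contains complete items [C → .], [C → F .], [D → ; F .] — reduce-reduce conflict.
I19 contains complete items [C → .], [C → F .], [D → * ; F .] — reduce-reduce conflict.

Answer: Yes — I5: [C → .] vs [C → F .]; I7: [C → .] vs [C → F .]; I14: [C → .] vs [C → F .]; I16: [C → .] vs [C → F .]; I19: [C → .] vs [C → F .]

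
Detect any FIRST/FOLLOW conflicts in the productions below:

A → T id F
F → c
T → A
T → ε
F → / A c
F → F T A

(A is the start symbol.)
Yes. T → A with FOLLOW(T) on { 'id' }

A FIRST/FOLLOW conflict occurs when a non-terminal N has a nullable alternative N → β (β ⇒* ε) and another alternative N → α with FIRST(α) ∩ FOLLOW(N) ≠ ∅: on such a lookahead the parser cannot decide between expanding α and letting N vanish via β.

Nullable non-terminals: T.
FIRST sets used below: FIRST(A) = { 'id' }

T: nullable alternative(s) T → ε; FOLLOW(T) = { 'id' }
  T → A: FIRST \ {ε} = { 'id' } — overlaps FOLLOW(T) on { 'id' }: CONFLICT
  T → ε: FIRST \ {ε} = { } — this is the only nullable alternative, skip

A, F have no nullable alternative, so no FIRST/FOLLOW check is needed there.

So the grammar has 1 FIRST/FOLLOW conflict (marked CONFLICT above).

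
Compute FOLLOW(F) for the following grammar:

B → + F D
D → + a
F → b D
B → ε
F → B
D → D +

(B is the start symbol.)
{ '+' }

In B → + F D: F is followed by D, add FIRST(D) \ {ε} = { '+' }

Taking the union: FOLLOW(F) = { '+' }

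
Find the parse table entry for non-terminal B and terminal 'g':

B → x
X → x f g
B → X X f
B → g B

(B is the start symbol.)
B → g B

To find M[B, 'g'], we find productions for B where 'g' is in the predict set (PREDICT(N → α) = (FIRST(α) \ {ε}) ∪ (FOLLOW(N) if α ⇒* ε)).

Relevant sets:
  FIRST(X) = { 'x' }

B → x: PREDICT = { 'x' }
B → X X f: PREDICT = { 'x' }
B → g B: PREDICT = { 'g' }
  'g' is in predict set, so this production goes in M[B, 'g']

M[B, 'g'] = B → g B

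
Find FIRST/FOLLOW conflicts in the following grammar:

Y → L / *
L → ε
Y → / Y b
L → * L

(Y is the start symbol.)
No FIRST/FOLLOW conflicts.

A FIRST/FOLLOW conflict occurs when a non-terminal N has a nullable alternative N → β (β ⇒* ε) and another alternative N → α with FIRST(α) ∩ FOLLOW(N) ≠ ∅: on such a lookahead the parser cannot decide between expanding α and letting N vanish via β.

Nullable non-terminals: L.

L: nullable alternative(s) L → ε; FOLLOW(L) = { '/' }
  L → ε: FIRST \ {ε} = { } — this is the only nullable alternative, skip
  L → * L: FIRST \ {ε} = { '*' } — disjoint from FOLLOW(L)

Y has no nullable alternative, so no FIRST/FOLLOW check is needed there.

No FIRST/FOLLOW conflicts found.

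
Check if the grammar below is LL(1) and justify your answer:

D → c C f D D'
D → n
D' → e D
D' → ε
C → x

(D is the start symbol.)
No. Predict set conflict for D': { 'e' }

Relevant sets:
  FOLLOW(D') = { $, 'e' }

For D:
  PREDICT(D → c C f D D') = { 'c' }
  PREDICT(D → n) = { 'n' }
For D':
  PREDICT(D' → e D) = { 'e' }
  PREDICT(D' → ε) = { $, 'e' }
C has a single production, so nothing to check there.

Conflict found: Predict set conflict for D': { 'e' }
The grammar is NOT LL(1).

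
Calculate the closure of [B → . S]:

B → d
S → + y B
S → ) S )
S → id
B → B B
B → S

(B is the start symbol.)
{ [B → . S], [S → . ) S )], [S → . + y B], [S → . id] }

To compute CLOSURE, for each item [A → α.Bβ] where B is a non-terminal, add [B → .γ] for all productions B → γ; repeat for the newly added items until nothing changes.

Start with: [B → . S]
  [B → . S] has the dot before S: add [S → . + y B], [S → . ) S )], [S → . id]
No further items can be added.

CLOSURE = { [B → . S], [S → . ) S )], [S → . + y B], [S → . id] }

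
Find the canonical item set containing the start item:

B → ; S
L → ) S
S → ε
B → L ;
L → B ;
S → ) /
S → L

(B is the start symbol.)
{ [B → . ; S], [B → . L ;], [B' → . B], [L → . ) S], [L → . B ;] }

First, augment the grammar with B' → B
I₀ = CLOSURE({ [B' → . B] }):
  [B' → . B] has the dot before B: add [B → . ; S], [B → . L ;]
  [B → . L ;] has the dot before L: add [L → . ) S], [L → . B ;]
No further items can be added.

I₀ = { [B → . ; S], [B → . L ;], [B' → . B], [L → . ) S], [L → . B ;] }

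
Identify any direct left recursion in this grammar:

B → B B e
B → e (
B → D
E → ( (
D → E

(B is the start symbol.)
Yes, B is left-recursive

B → B B e: LEFT RECURSIVE (starts with B)
B → e (: starts with e
B → D: starts with D
E → ( (: starts with '('
D → E: starts with E

The grammar has direct left recursion on: B.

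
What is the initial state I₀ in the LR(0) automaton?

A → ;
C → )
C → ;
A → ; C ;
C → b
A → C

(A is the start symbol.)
{ [A → . ; C ;], [A → . ;], [A → . C], [A' → . A], [C → . )], [C → . ;], [C → . b] }

First, augment the grammar with A' → A
I₀ = CLOSURE({ [A' → . A] }):
  [A' → . A] has the dot before A: add [A → . ;], [A → . ; C ;], [A → . C]
  [A → . C] has the dot before C: add [C → . )], [C → . ;], [C → . b]
No further items can be added.

I₀ = { [A → . ; C ;], [A → . ;], [A → . C], [A' → . A], [C → . )], [C → . ;], [C → . b] }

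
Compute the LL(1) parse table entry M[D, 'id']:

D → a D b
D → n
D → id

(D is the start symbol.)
To find M[D, 'id'], we find productions for D where 'id' is in the predict set (PREDICT(N → α) = (FIRST(α) \ {ε}) ∪ (FOLLOW(N) if α ⇒* ε)).

D → a D b: PREDICT = { 'a' }
D → n: PREDICT = { 'n' }
D → id: PREDICT = { 'id' }
  'id' is in predict set, so this production goes in M[D, 'id']

M[D, 'id'] = D → id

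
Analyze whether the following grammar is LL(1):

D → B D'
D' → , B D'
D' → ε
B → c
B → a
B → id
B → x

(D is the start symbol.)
Yes, the grammar is LL(1).

A grammar is LL(1) if for each non-terminal N with multiple productions, the predict sets of those productions are pairwise disjoint, where PREDICT(N → α) = (FIRST(α) \ {ε}) ∪ (FOLLOW(N) if α ⇒* ε).

Relevant sets:
  FOLLOW(D') = { $ }

For D':
  PREDICT(D' → ',' B D') = { ',' }
  PREDICT(D' → ε) = { $ }
For B:
  PREDICT(B → c) = { 'c' }
  PREDICT(B → a) = { 'a' }
  PREDICT(B → id) = { 'id' }
  PREDICT(B → x) = { 'x' }
D has a single production, so nothing to check there.

All predict sets are disjoint. The grammar IS LL(1).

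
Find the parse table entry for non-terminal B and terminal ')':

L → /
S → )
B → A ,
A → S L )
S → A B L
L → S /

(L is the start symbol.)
B → A ,

To find M[B, ')'], we find productions for B where ')' is in the predict set (PREDICT(N → α) = (FIRST(α) \ {ε}) ∪ (FOLLOW(N) if α ⇒* ε)).

Relevant sets:
  FIRST(A) = { ')' }

B → A ,: PREDICT = { ')' }
  ')' is in predict set, so this production goes in M[B, ')']

M[B, ')'] = B → A ,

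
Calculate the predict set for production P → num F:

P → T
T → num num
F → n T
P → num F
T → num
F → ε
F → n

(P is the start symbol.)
{ 'num' }

PREDICT(P → num F) = (FIRST(RHS) \ {ε}) ∪ (FOLLOW(P) if ε ∈ FIRST(RHS), i.e. RHS ⇒* ε)
FIRST(num F) = { 'num' }
ε ∉ FIRST(num F), so FOLLOW(P) is not added.
PREDICT(P → num F) = { 'num' }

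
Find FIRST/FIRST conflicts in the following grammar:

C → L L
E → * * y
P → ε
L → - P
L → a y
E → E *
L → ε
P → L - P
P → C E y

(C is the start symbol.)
A FIRST/FIRST conflict occurs when two productions N → α and N → β for the same non-terminal have FIRST(α) ∩ FIRST(β) ≠ ∅ (with ε ∈ FIRST of a nullable right-hand side, so two nullable alternatives also conflict).

FIRST sets of the non-terminals at (or reachable through a nullable prefix from) the front of some alternative:
  FIRST(E) = { '*' }
  FIRST(L) = { '-', 'a', ε }
  FIRST(C) = { '-', 'a', ε }

Productions for E:
  E → * * y: FIRST = { '*' }
  E → E *: FIRST = { '*' }
Productions for P:
  P → ε: FIRST = { ε }
  P → L - P: FIRST = { '-', 'a' }
  P → C E y: FIRST = { '*', '-', 'a' }
Productions for L:
  L → - P: FIRST = { '-' }
  L → a y: FIRST = { 'a' }
  L → ε: FIRST = { ε }
C has only one production, so no FIRST/FIRST conflict is possible there.

Conflict for E: E → * * y and E → E *
  Overlap: { '*' }
Conflict for P: P → L - P and P → C E y
  Overlap: { '-', 'a' }

Answer: Yes. E → '*' '*' y / E → E '*' on { '*' }; P → L '-' P / P → C E y on { '-', 'a' }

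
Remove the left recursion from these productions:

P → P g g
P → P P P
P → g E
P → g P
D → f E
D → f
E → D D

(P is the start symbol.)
P → g E P'
P → g P P'
P' → g g P'
P' → P P P'
P' → ε
D → f E
D → f
E → D D

P is directly left-recursive. The standard transformation for
  A → A α₁ | ... | A α_m | β₁ | ... | β_n
is
  A  → β₁ A' | ... | β_n A'
  A' → α₁ A' | ... | α_m A' | ε

P → g E becomes P → g E P'
P → g P becomes P → g P P'
P → P g g becomes P' → g g P'
P → P P P becomes P' → P P P'
Add P' → ε

Productions for other non-terminals are unchanged:
  D → f E
  D → f
  E → D D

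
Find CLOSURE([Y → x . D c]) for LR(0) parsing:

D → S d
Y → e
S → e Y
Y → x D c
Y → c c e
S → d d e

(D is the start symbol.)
{ [D → . S d], [S → . d d e], [S → . e Y], [Y → x . D c] }

Start with: [Y → x . D c]
  [Y → x . D c] has the dot before D: add [D → . S d]
  [D → . S d] has the dot before S: add [S → . e Y], [S → . d d e]
No further items can be added.

CLOSURE = { [D → . S d], [S → . d d e], [S → . e Y], [Y → x . D c] }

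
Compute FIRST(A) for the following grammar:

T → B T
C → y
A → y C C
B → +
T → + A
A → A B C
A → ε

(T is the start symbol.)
{ '+', 'y', ε }

To compute FIRST(A), examine every production with A on the left-hand side, reading each right-hand side left to right until a non-nullable symbol is reached.

FIRST sets of the other non-terminals involved (by the same procedure, iterated to a fixed point):
  FIRST(B) = { '+' }

From A → y C C:
  - y is a terminal: add 'y' and stop
From A → A B C:
  - A is the symbol being defined: contributes nothing new
    A is nullable, so continue to the next symbol
  - B is a non-terminal: add FIRST(B) \ {ε} = { '+' }
    B is not nullable, so stop
From A → ε:
  - ε-production, so ε ∈ FIRST(A)

Collecting: FIRST(A) = { '+', 'y', ε }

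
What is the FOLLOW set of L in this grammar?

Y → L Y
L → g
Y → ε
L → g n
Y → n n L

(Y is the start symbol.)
{ $, 'g', 'n' }

To compute FOLLOW(L), find every occurrence of L on a right-hand side N → α L β: add FIRST(β) \ {ε}, and if β is empty or nullable also add FOLLOW(N). Iterate to a fixed point.

In Y → L Y: L is followed by Y, add FIRST(Y) \ {ε} = { 'g', 'n' }
  Y is nullable, so also add FOLLOW(Y)
In Y → n n L: L is at the end, add FOLLOW(Y)

The FOLLOW sets referred to above (computed the same way, to a fixed point):
  FOLLOW(Y) = { $ }

Taking the union: FOLLOW(L) = { $, 'g', 'n' }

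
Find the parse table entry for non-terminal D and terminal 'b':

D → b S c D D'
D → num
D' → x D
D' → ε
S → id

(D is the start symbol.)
To find M[D, 'b'], we find productions for D where 'b' is in the predict set (PREDICT(N → α) = (FIRST(α) \ {ε}) ∪ (FOLLOW(N) if α ⇒* ε)).

D → b S c D D': PREDICT = { 'b' }
  'b' is in predict set, so this production goes in M[D, 'b']
D → num: PREDICT = { 'num' }

M[D, 'b'] = D → b S c D D'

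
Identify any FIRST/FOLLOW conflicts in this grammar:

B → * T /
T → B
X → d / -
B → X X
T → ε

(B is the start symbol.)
No FIRST/FOLLOW conflicts.

A FIRST/FOLLOW conflict occurs when a non-terminal N has a nullable alternative N → β (β ⇒* ε) and another alternative N → α with FIRST(α) ∩ FOLLOW(N) ≠ ∅: on such a lookahead the parser cannot decide between expanding α and letting N vanish via β.

Nullable non-terminals: T.
FIRST sets used below: FIRST(B) = { '*', 'd' }

T: nullable alternative(s) T → ε; FOLLOW(T) = { '/' }
  T → B: FIRST \ {ε} = { '*', 'd' } — disjoint from FOLLOW(T)
  T → ε: FIRST \ {ε} = { } — this is the only nullable alternative, skip

B, X have no nullable alternative, so no FIRST/FOLLOW check is needed there.

No FIRST/FOLLOW conflicts found.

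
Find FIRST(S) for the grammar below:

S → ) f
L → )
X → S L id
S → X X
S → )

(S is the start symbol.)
{ ')' }

FIRST sets of the other non-terminals involved (by the same procedure, iterated to a fixed point):
  FIRST(X) = { ')' }

From S → ) f:
  - ')' is a terminal: add ')' and stop
From S → X X:
  - X is a non-terminal: add FIRST(X) \ {ε} = { ')' }
    X is not nullable, so stop
From S → ):
  - ')' is a terminal: add ')' and stop

Collecting: FIRST(S) = { ')' }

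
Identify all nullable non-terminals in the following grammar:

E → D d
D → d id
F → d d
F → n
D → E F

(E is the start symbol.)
None

A non-terminal is nullable if it can derive ε (the empty string): either it has an ε-production, or it has a production whose right-hand side consists entirely of nullable non-terminals.

There are no ε-productions, so no non-terminal can derive ε.
No non-terminals are nullable.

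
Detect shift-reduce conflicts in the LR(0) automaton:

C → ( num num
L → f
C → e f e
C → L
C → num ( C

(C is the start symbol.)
No shift-reduce conflicts

A shift-reduce conflict occurs when an LR(0) state has both:
  - a complete (reduce) item [A → α .] (dot at the end), and
  - a shift item [B → β . c γ] (dot before a terminal).

Augment with C' → C and build the canonical LR(0) collection (I0 = CLOSURE({[C' → . C]}), then GOTO on every symbol after a dot until no new states appear). It has 13 states:
  I0: { [C → . ( num num], [C → . L], [C → . e f e], [C → . num ( C], [C' → . C], [L → . f] }  — shift
  I1: { [C → ( . num num] }  — shift
  I2: { [C' → C .] }  — accept
  I3: { [C → L .] }  — reduce
  I4: { [C → e . f e] }  — shift
  I5: { [L → f .] }  — reduce
  I6: { [C → num . ( C] }  — shift
  I7: { [C → . ( num num], [C → . L], [C → . e f e], [C → . num ( C], [C → num ( . C], [L → . f] }  — shift
  I8: { [C → num ( C .] }  — reduce
  I9: { [C → e f . e] }  — shift
  I10: { [C → e f e .] }  — reduce
  I11: { [C → ( num . num] }  — shift
  I12: { [C → ( num num .] }  — reduce

No state contains both a complete item and a shift item.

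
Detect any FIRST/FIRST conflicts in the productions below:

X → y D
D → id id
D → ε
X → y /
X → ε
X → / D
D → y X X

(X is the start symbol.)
A FIRST/FIRST conflict occurs when two productions N → α and N → β for the same non-terminal have FIRST(α) ∩ FIRST(β) ≠ ∅ (with ε ∈ FIRST of a nullable right-hand side, so two nullable alternatives also conflict).

Productions for X:
  X → y D: FIRST = { 'y' }
  X → y /: FIRST = { 'y' }
  X → ε: FIRST = { ε }
  X → / D: FIRST = { '/' }
Productions for D:
  D → id id: FIRST = { 'id' }
  D → ε: FIRST = { ε }
  D → y X X: FIRST = { 'y' }

Conflict for X: X → y D and X → y /
  Overlap: { 'y' }

Answer: Yes. X → y D / X → y '/' on { 'y' }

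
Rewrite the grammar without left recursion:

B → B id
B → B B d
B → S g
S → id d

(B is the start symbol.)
B → S g B'
B' → id B'
B' → B d B'
B' → ε
S → id d

B is directly left-recursive. The standard transformation for
  A → A α₁ | ... | A α_m | β₁ | ... | β_n
is
  A  → β₁ A' | ... | β_n A'
  A' → α₁ A' | ... | α_m A' | ε

B → S g becomes B → S g B'
B → B id becomes B' → id B'
B → B B d becomes B' → B d B'
Add B' → ε

Productions for other non-terminals are unchanged:
  S → id d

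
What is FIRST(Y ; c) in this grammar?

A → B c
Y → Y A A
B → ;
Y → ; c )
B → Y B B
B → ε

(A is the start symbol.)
FIRST sets of the non-terminals involved (from the grammar, by fixed-point iteration):
  FIRST(Y) = { ';' }

To compute FIRST(Y ; c), process the symbols left to right:
Symbol Y is a non-terminal. Add FIRST(Y) \ {ε} = { ';' }
Y is not nullable (ε ∉ FIRST(Y)), so stop here.
FIRST(Y ; c) = { ';' }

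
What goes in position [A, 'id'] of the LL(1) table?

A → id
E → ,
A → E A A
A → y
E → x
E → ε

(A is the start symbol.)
A → id, A → E A A

To find M[A, 'id'], we find productions for A where 'id' is in the predict set (PREDICT(N → α) = (FIRST(α) \ {ε}) ∪ (FOLLOW(N) if α ⇒* ε)).

Relevant sets:
  FIRST(E) = { ',', 'x', ε }
  FIRST(A) = { ',', 'id', 'x', 'y' }

A → id: PREDICT = { 'id' }
  'id' is in predict set, so this production goes in M[A, 'id']
A → E A A: PREDICT = { ',', 'id', 'x', 'y' }
  'id' is in predict set, so this production goes in M[A, 'id']
A → y: PREDICT = { 'y' }

M[A, 'id'] = A → id, A → E A A  (a multiply-defined cell — the grammar is not LL(1))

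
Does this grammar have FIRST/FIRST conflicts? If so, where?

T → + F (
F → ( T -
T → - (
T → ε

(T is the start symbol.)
No FIRST/FIRST conflicts.

Productions for T:
  T → + F (: FIRST = { '+' }
  T → - (: FIRST = { '-' }
  T → ε: FIRST = { ε }
F has only one production, so no FIRST/FIRST conflict is possible there.

All alternatives of each non-terminal have pairwise disjoint FIRST sets.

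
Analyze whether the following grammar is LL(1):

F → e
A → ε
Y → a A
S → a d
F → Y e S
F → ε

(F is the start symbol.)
A grammar is LL(1) if for each non-terminal N with multiple productions, the predict sets of those productions are pairwise disjoint, where PREDICT(N → α) = (FIRST(α) \ {ε}) ∪ (FOLLOW(N) if α ⇒* ε).

Relevant sets:
  FIRST(Y) = { 'a' }
  FOLLOW(F) = { $ }

For F:
  PREDICT(F → e) = { 'e' }
  PREDICT(F → Y e S) = { 'a' }
  PREDICT(F → ε) = { $ }
A, Y, S have a single production, so nothing to check there.

All predict sets are disjoint. The grammar IS LL(1).

Answer: Yes, the grammar is LL(1).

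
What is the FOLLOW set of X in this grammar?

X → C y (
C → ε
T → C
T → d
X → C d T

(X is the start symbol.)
{ $ }

To compute FOLLOW(X), find every occurrence of X on a right-hand side N → α X β: add FIRST(β) \ {ε}, and if β is empty or nullable also add FOLLOW(N). Iterate to a fixed point.

X is the start symbol, so $ ∈ FOLLOW(X).
X does not occur on any right-hand side.

Taking the union: FOLLOW(X) = { $ }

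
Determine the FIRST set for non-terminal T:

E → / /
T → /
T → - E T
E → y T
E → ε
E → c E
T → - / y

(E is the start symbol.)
From T → /:
  - '/' is a terminal: add '/' and stop
From T → - E T:
  - '-' is a terminal: add '-' and stop
From T → - / y:
  - '-' is a terminal: add '-' and stop

Collecting: FIRST(T) = { '-', '/' }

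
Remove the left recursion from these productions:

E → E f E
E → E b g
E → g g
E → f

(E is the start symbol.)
E is directly left-recursive. The standard transformation for
  A → A α₁ | ... | A α_m | β₁ | ... | β_n
is
  A  → β₁ A' | ... | β_n A'
  A' → α₁ A' | ... | α_m A' | ε

E → g g becomes E → g g E'
E → f becomes E → f E'
E → E f E becomes E' → f E E'
E → E b g becomes E' → b g E'
Add E' → ε

Resulting grammar:
E → g g E'
E → f E'
E' → f E E'
E' → b g E'
E' → ε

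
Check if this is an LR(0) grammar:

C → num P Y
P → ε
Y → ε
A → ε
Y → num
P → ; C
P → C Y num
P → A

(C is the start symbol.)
A grammar is LR(0) if no state in the canonical LR(0) collection has:
  - both a shift item (dot before a terminal) and a complete item (shift-reduce conflict), or
  - two or more complete items (reduce-reduce conflict; the accept item [C' → C .] counts as a complete item here).

Augment with C' → C and build the canonical LR(0) collection (I0 = CLOSURE({[C' → . C]}), then GOTO on every symbol after a dot until no new states appear). It has 12 states:
  I0: { [C → . num P Y], [C' → . C] }  — shift
  I1: { [C' → C .] }  — accept
  I2: { [A → .], [C → . num P Y], [C → num . P Y], [P → . ; C], [P → . A], [P → . C Y num], [P → .] }  — shift, 2 reduces
  I3: { [C → . num P Y], [P → ; . C] }  — shift
  I4: { [P → A .] }  — reduce
  I5: { [P → C . Y num], [Y → . num], [Y → .] }  — shift, reduce
  I6: { [C → num P . Y], [Y → . num], [Y → .] }  — shift, reduce
  I7: { [C → num P Y .] }  — reduce
  I8: { [Y → num .] }  — reduce
  I9: { [P → C Y . num] }  — shift
  I10: { [P → C Y num .] }  — reduce
  I11: { [P → ; C .] }  — reduce

Conflict in state I2:
  Shift-reduce conflict between [A → .] and [C → . num P Y]
So the grammar is NOT LR(0).

Answer: No. Shift-reduce conflict between [A → .] and [C → . num P Y]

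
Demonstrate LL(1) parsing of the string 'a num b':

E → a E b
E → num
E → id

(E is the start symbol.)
Stack is shown with the top on the left.

Stack    Input      Action
--------------------------
E $      a num b $  output E → a E b
a E b $  a num b $  match 'a'
E b $    num b $    output E → num
num b $  num b $    match 'num'
b $      b $        match 'b'
$        $          accept

The string is accepted.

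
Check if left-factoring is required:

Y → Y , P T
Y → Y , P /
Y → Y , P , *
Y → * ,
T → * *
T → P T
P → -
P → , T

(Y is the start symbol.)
Yes, Y has productions with common prefix 'Y , P'

Left-factoring is needed when two productions for the same non-terminal
share a common prefix on the right-hand side.

Productions for Y:
  Y → Y , P T
  Y → Y , P /
  Y → Y , P , *
  Y → * ,
Productions for T:
  T → * *
  T → P T
Productions for P:
  P → -
  P → , T

Found common prefix 'Y , P' in productions for Y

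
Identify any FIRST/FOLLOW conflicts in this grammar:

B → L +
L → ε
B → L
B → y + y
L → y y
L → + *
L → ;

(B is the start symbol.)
Yes. L → '+' '*' with FOLLOW(L) on { '+' }

Nullable non-terminals: B, L.
FIRST sets used below: FIRST(L) = { '+', ';', 'y', ε }

B: nullable alternative(s) B → L; FOLLOW(B) = { $ }
  B → L +: FIRST \ {ε} = { '+', ';', 'y' } — disjoint from FOLLOW(B)
  B → L: FIRST \ {ε} = { '+', ';', 'y' } — this is the only nullable alternative, skip
  B → y + y: FIRST \ {ε} = { 'y' } — disjoint from FOLLOW(B)

L: nullable alternative(s) L → ε; FOLLOW(L) = { $, '+' }
  L → ε: FIRST \ {ε} = { } — this is the only nullable alternative, skip
  L → y y: FIRST \ {ε} = { 'y' } — disjoint from FOLLOW(L)
  L → + *: FIRST \ {ε} = { '+' } — overlaps FOLLOW(L) on { '+' }: CONFLICT
  L → ;: FIRST \ {ε} = { ';' } — disjoint from FOLLOW(L)

So the grammar has 1 FIRST/FOLLOW conflict (marked CONFLICT above).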